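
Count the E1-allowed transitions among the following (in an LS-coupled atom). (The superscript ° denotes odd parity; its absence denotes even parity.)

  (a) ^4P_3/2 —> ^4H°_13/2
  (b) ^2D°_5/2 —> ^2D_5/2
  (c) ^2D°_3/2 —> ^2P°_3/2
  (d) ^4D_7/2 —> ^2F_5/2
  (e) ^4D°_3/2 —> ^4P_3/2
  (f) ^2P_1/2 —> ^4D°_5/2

2

(a) forbidden (ΔL, ΔJ fail)
(b) allowed
(c) forbidden (parity fails)
(d) forbidden (parity, ΔS fail)
(e) allowed
(f) forbidden (ΔS, ΔJ fail)
Total allowed: 2 of 6.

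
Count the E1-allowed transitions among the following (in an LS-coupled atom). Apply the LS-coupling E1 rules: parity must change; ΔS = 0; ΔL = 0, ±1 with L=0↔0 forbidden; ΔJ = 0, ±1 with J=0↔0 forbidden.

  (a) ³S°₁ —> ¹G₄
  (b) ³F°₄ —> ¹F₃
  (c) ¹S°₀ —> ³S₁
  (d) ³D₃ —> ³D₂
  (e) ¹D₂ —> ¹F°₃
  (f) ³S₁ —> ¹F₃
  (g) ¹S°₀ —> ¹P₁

2

(a) forbidden (ΔS, ΔL, ΔJ fail)
(b) forbidden (ΔS fails)
(c) forbidden (ΔS, ΔL fail)
(d) forbidden (parity fails)
(e) allowed
(f) forbidden (parity, ΔS, ΔL, ΔJ fail)
(g) allowed
Total allowed: 2 of 7.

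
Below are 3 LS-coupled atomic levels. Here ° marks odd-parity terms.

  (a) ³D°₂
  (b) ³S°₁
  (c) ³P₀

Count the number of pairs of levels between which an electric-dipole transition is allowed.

1

(a)–(b): forbidden (parity, ΔL).
(a)–(c): forbidden (ΔJ).
(b)–(c): allowed.
Allowed pairs: 1 of 3.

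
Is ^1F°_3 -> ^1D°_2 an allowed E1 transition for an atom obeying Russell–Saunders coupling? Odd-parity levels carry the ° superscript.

forbidden

Parity must change: odd → odd — violated.
ΔS = 0: S: 0 → 0 — satisfied.
ΔL = 0, ±1 (not L=0↔0): L: 3 → 2, ΔL = -1 — satisfied.
ΔJ = 0, ±1 (not J=0↔0): J: 3 → 2, ΔJ = -1 — satisfied.
Rule(s) violated: parity.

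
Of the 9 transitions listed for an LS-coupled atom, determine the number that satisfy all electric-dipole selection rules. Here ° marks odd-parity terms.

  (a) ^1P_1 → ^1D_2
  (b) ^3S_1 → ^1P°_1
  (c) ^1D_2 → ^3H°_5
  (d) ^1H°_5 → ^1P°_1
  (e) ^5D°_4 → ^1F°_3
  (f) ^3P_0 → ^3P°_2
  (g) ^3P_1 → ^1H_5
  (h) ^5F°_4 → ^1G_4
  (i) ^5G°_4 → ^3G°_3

(a) forbidden (parity fails)
(b) forbidden (ΔS fails)
(c) forbidden (ΔS, ΔL, ΔJ fail)
(d) forbidden (parity, ΔL, ΔJ fail)
(e) forbidden (parity, ΔS fail)
(f) forbidden (ΔJ fails)
(g) forbidden (parity, ΔS, ΔL, ΔJ fail)
(h) forbidden (ΔS fails)
(i) forbidden (parity, ΔS fail)
Total allowed: 0 of 9.

0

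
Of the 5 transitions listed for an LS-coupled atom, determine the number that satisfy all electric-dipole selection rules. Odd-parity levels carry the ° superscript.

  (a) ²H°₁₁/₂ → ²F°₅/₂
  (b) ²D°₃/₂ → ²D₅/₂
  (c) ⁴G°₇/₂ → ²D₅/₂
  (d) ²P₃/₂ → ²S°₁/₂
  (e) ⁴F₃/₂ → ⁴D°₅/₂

3

(a) forbidden (parity, ΔL, ΔJ fail)
(b) allowed
(c) forbidden (ΔS, ΔL fail)
(d) allowed
(e) allowed
Total allowed: 3 of 5.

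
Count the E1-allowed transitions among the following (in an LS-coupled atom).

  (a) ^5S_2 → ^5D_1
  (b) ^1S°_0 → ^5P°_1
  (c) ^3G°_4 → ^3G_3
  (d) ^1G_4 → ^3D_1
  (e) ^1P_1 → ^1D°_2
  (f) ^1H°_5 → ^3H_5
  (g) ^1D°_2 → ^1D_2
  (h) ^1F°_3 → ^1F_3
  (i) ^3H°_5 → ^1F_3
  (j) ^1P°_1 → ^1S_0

5

(a) forbidden (parity, ΔL fail)
(b) forbidden (parity, ΔS fail)
(c) allowed
(d) forbidden (parity, ΔS, ΔL, ΔJ fail)
(e) allowed
(f) forbidden (ΔS fails)
(g) allowed
(h) allowed
(i) forbidden (ΔS, ΔL, ΔJ fail)
(j) allowed
Total allowed: 5 of 10.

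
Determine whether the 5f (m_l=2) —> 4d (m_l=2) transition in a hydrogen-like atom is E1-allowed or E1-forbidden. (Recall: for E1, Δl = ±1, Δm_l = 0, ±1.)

allowed

Initial l = 3, final l = 2, so Δl = -1. E1 requires Δl = ±1: satisfied.
Δm_l = 2 − (2) = +0. E1 requires Δm_l = 0, ±1: satisfied.
All E1 selection rules are satisfied.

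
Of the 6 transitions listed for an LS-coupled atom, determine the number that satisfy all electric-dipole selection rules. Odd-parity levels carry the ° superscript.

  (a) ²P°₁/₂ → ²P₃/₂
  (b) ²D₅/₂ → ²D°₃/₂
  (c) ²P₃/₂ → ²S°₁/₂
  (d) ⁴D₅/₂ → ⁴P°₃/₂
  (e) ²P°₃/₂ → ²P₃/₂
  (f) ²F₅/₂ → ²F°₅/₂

6

(a) allowed
(b) allowed
(c) allowed
(d) allowed
(e) allowed
(f) allowed
Total allowed: 6 of 6.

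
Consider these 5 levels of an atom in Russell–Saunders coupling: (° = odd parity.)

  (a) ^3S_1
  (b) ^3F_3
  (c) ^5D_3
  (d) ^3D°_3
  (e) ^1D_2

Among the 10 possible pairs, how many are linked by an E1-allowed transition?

1

(a)–(b): forbidden (parity, ΔL, ΔJ).
(a)–(c): forbidden (parity, ΔS, ΔL, ΔJ).
(a)–(d): forbidden (ΔL, ΔJ).
(a)–(e): forbidden (parity, ΔS, ΔL).
(b)–(c): forbidden (parity, ΔS).
(b)–(d): allowed.
(b)–(e): forbidden (parity, ΔS).
(c)–(d): forbidden (ΔS).
(c)–(e): forbidden (parity, ΔS).
(d)–(e): forbidden (ΔS).
Allowed pairs: 1 of 10.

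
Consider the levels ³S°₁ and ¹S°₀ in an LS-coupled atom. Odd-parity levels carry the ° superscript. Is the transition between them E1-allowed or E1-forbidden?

forbidden

Reading off the term symbols: S 1→0, L 0→0, J 1→0, parity odd→odd.
Parity must change: odd → odd — ✗.
ΔS = 0: S: 1 → 0 — ✗.
ΔL = 0, ±1 (not L=0↔0): L: 0 → 0, ΔL = +0 — ✗.
ΔJ = 0, ±1 (not J=0↔0): J: 1 → 0, ΔJ = -1 — ✓.
Rule(s) violated: parity, ΔS, ΔL.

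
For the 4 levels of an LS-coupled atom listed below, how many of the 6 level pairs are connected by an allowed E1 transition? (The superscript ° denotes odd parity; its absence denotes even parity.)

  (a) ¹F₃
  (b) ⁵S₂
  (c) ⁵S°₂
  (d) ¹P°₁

0

(a)–(b): forbidden (parity, ΔS, ΔL).
(a)–(c): forbidden (ΔS, ΔL).
(a)–(d): forbidden (ΔL, ΔJ).
(b)–(c): forbidden (ΔL).
(b)–(d): forbidden (ΔS).
(c)–(d): forbidden (parity, ΔS).
Allowed pairs: 0 of 6.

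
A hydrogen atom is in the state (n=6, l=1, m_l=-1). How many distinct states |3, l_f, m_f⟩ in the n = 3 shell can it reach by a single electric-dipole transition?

E1 requires Δl = ±1, so l_f ∈ {0, 2}; with 0 ≤ l_f ≤ n_f−1 = 2, the allowed l_f values are {0, 2}.
For l_f = 0: m_f ∈ {m_i−1, m_i, m_i+1} ∩ [−0, 0] = {0} → 1 state.
For l_f = 2: m_f ∈ {m_i−1, m_i, m_i+1} ∩ [−2, 2] = {-2, -1, 0} → 3 states.
Total: 4.

4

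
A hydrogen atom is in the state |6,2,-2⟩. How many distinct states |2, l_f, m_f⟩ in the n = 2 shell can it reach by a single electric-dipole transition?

E1 requires Δl = ±1, so l_f ∈ {1, 3}; with 0 ≤ l_f ≤ n_f−1 = 1, the allowed l_f values are {1}.
For l_f = 1: m_f ∈ {m_i−1, m_i, m_i+1} ∩ [−1, 1] = {-1} → 1 state.
Total: 1.

1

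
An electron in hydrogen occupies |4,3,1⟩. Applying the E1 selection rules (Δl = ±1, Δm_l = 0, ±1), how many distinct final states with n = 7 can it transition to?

E1 requires Δl = ±1, so l_f ∈ {2, 4}; with 0 ≤ l_f ≤ n_f−1 = 6, the allowed l_f values are {2, 4}.
For l_f = 2: m_f ∈ {m_i−1, m_i, m_i+1} ∩ [−2, 2] = {0, 1, 2} → 3 states.
For l_f = 4: m_f ∈ {m_i−1, m_i, m_i+1} ∩ [−4, 4] = {0, 1, 2} → 3 states.
Total: 6.

6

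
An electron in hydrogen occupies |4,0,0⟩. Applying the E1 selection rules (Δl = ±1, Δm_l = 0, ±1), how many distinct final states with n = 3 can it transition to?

E1 requires Δl = ±1, so l_f ∈ {-1, 1}; with 0 ≤ l_f ≤ n_f−1 = 2, the allowed l_f values are {1}.
For l_f = 1: m_f ∈ {m_i−1, m_i, m_i+1} ∩ [−1, 1] = {-1, 0, 1} → 3 states.
Total: 3.

3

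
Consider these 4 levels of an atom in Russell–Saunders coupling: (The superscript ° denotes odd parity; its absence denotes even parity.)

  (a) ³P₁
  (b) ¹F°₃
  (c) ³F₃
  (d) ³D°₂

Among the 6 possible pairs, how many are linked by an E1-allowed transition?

(a)–(b): forbidden (ΔS, ΔL, ΔJ).
(a)–(c): forbidden (parity, ΔL, ΔJ).
(a)–(d): allowed.
(b)–(c): forbidden (ΔS).
(b)–(d): forbidden (parity, ΔS).
(c)–(d): allowed.
Allowed pairs: 2 of 6.

2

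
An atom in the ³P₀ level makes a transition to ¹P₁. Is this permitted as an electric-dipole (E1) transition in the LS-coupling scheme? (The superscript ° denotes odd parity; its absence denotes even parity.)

forbidden

ΔJ = 0, ±1 (not J=0↔0): J: 0 → 1, ΔJ = +1 — passes.
ΔS = 0: S: 1 → 0 — fails.
Parity must change: even → even — fails.
ΔL = 0, ±1 (not L=0↔0): L: 1 → 1, ΔL = +0 — passes.
Rule(s) violated: parity, ΔS.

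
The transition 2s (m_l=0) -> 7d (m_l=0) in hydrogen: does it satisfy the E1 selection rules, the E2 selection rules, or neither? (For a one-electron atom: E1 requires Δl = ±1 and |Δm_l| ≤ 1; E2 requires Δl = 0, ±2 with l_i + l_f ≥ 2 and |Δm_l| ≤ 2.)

Δl = 2 − 0 = +2; l_i + l_f = 2.
Δm_l = +0.
E1 (Δl = ±1, |Δm_l| ≤ 1): not satisfied.
E2 (Δl = 0,±2, l_i+l_f ≥ 2, |Δm_l| ≤ 2): satisfied.

E2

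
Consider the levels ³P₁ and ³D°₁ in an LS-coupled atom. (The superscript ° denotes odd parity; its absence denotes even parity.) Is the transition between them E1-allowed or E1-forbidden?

Parity must change: even → odd — satisfied.
ΔS = 0: S: 1 → 1 — satisfied.
ΔL = 0, ±1 (not L=0↔0): L: 1 → 2, ΔL = +1 — satisfied.
ΔJ = 0, ±1 (not J=0↔0): J: 1 → 1, ΔJ = +0 — satisfied.
All four E1 rules are satisfied.

allowed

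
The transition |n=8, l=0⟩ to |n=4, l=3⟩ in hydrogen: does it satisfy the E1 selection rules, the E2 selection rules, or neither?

neither

Δl = 3 − 0 = +3; l_i + l_f = 3.
E1 (Δl = ±1): not satisfied.
E2 (Δl = 0,±2, l_i+l_f ≥ 2): not satisfied.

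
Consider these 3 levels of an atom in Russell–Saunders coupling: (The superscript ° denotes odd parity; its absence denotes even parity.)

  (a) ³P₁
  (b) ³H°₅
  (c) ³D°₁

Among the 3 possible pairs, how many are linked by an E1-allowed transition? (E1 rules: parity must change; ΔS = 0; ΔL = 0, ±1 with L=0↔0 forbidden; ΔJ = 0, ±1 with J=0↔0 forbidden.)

(a)–(b): forbidden (ΔL, ΔJ).
(a)–(c): allowed.
(b)–(c): forbidden (parity, ΔL, ΔJ).
Allowed pairs: 1 of 3.

1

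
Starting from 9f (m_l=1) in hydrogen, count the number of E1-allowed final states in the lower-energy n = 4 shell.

E1 requires Δl = ±1, so l_f ∈ {2, 4}; with 0 ≤ l_f ≤ n_f−1 = 3, the allowed l_f values are {2}.
For l_f = 2: m_f ∈ {m_i−1, m_i, m_i+1} ∩ [−2, 2] = {0, 1, 2} → 3 states.
Total: 3.

3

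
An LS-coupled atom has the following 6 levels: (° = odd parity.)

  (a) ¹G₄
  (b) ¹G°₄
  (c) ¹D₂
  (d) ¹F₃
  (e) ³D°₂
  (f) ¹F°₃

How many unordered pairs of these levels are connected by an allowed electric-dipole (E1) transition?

(a)–(b): allowed.
(a)–(c): forbidden (parity, ΔL, ΔJ).
(a)–(d): forbidden (parity).
(a)–(e): forbidden (ΔS, ΔL, ΔJ).
(a)–(f): allowed.
(b)–(c): forbidden (ΔL, ΔJ).
(b)–(d): allowed.
(b)–(e): forbidden (parity, ΔS, ΔL, ΔJ).
(b)–(f): forbidden (parity).
(c)–(d): forbidden (parity).
(c)–(e): forbidden (ΔS).
(c)–(f): allowed.
(d)–(e): forbidden (ΔS).
(d)–(f): allowed.
(e)–(f): forbidden (parity, ΔS).
Allowed pairs: 5 of 15.

5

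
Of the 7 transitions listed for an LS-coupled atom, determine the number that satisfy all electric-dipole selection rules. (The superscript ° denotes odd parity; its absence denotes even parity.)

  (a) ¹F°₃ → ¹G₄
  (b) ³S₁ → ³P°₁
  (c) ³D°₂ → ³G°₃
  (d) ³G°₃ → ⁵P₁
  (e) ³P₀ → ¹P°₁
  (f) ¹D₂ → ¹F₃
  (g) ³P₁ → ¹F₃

(a) allowed
(b) allowed
(c) forbidden (parity, ΔL fail)
(d) forbidden (ΔS, ΔL, ΔJ fail)
(e) forbidden (ΔS fails)
(f) forbidden (parity fails)
(g) forbidden (parity, ΔS, ΔL, ΔJ fail)
Total allowed: 2 of 7.

2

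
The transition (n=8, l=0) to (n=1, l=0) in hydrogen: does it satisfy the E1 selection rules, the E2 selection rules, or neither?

neither

Δl = 0 − 0 = +0; l_i + l_f = 0.
E1 (Δl = ±1): not satisfied.
E2 (Δl = 0,±2, l_i+l_f ≥ 2): not satisfied.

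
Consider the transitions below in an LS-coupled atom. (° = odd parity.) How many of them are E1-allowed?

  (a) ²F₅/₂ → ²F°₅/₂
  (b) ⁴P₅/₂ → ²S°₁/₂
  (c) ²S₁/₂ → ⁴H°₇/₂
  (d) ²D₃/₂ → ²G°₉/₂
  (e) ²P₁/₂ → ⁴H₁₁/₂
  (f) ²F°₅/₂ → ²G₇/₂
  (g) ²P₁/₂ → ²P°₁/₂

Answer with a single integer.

3

(a) allowed
(b) forbidden (ΔS, ΔJ fail)
(c) forbidden (ΔS, ΔL, ΔJ fail)
(d) forbidden (ΔL, ΔJ fail)
(e) forbidden (parity, ΔS, ΔL, ΔJ fail)
(f) allowed
(g) allowed
Total allowed: 3 of 7.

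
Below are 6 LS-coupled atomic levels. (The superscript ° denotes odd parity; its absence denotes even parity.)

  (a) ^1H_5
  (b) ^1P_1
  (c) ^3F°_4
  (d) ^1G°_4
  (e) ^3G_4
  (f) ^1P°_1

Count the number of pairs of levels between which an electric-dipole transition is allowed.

3

(a)–(b): forbidden (parity, ΔL, ΔJ).
(a)–(c): forbidden (ΔS, ΔL).
(a)–(d): allowed.
(a)–(e): forbidden (parity, ΔS).
(a)–(f): forbidden (ΔL, ΔJ).
(b)–(c): forbidden (ΔS, ΔL, ΔJ).
(b)–(d): forbidden (ΔL, ΔJ).
(b)–(e): forbidden (parity, ΔS, ΔL, ΔJ).
(b)–(f): allowed.
(c)–(d): forbidden (parity, ΔS).
(c)–(e): allowed.
(c)–(f): forbidden (parity, ΔS, ΔL, ΔJ).
(d)–(e): forbidden (ΔS).
(d)–(f): forbidden (parity, ΔL, ΔJ).
(e)–(f): forbidden (ΔS, ΔL, ΔJ).
Allowed pairs: 3 of 15.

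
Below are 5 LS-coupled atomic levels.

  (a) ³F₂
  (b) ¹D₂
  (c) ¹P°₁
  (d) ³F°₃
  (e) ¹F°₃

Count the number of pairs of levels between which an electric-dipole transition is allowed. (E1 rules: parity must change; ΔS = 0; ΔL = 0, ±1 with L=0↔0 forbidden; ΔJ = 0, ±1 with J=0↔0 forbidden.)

3

(a)–(b): forbidden (parity, ΔS).
(a)–(c): forbidden (ΔS, ΔL).
(a)–(d): allowed.
(a)–(e): forbidden (ΔS).
(b)–(c): allowed.
(b)–(d): forbidden (ΔS).
(b)–(e): allowed.
(c)–(d): forbidden (parity, ΔS, ΔL, ΔJ).
(c)–(e): forbidden (parity, ΔL, ΔJ).
(d)–(e): forbidden (parity, ΔS).
Allowed pairs: 3 of 10.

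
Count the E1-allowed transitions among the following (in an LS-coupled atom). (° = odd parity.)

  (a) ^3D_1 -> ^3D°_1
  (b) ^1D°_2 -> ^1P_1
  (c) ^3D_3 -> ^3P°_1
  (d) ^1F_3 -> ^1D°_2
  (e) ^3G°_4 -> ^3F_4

(a) allowed
(b) allowed
(c) forbidden (ΔJ fails)
(d) allowed
(e) allowed
Total allowed: 4 of 5.

4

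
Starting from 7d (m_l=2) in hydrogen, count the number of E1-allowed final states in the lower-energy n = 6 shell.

E1 requires Δl = ±1, so l_f ∈ {1, 3}; with 0 ≤ l_f ≤ n_f−1 = 5, the allowed l_f values are {1, 3}.
For l_f = 1: m_f ∈ {m_i−1, m_i, m_i+1} ∩ [−1, 1] = {1} → 1 state.
For l_f = 3: m_f ∈ {m_i−1, m_i, m_i+1} ∩ [−3, 3] = {1, 2, 3} → 3 states.
Total: 4.

4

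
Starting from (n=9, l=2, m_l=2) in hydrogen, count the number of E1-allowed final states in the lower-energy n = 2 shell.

1

E1 requires Δl = ±1, so l_f ∈ {1, 3}; with 0 ≤ l_f ≤ n_f−1 = 1, the allowed l_f values are {1}.
For l_f = 1: m_f ∈ {m_i−1, m_i, m_i+1} ∩ [−1, 1] = {1} → 1 state.
Total: 1.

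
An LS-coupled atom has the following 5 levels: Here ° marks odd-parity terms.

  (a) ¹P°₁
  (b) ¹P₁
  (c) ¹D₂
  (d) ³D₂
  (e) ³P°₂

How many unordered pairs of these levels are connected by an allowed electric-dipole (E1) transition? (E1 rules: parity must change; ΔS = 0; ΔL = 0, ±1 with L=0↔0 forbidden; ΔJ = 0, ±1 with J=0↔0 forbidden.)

(a)–(b): allowed.
(a)–(c): allowed.
(a)–(d): forbidden (ΔS).
(a)–(e): forbidden (parity, ΔS).
(b)–(c): forbidden (parity).
(b)–(d): forbidden (parity, ΔS).
(b)–(e): forbidden (ΔS).
(c)–(d): forbidden (parity, ΔS).
(c)–(e): forbidden (ΔS).
(d)–(e): allowed.
Allowed pairs: 3 of 10.

3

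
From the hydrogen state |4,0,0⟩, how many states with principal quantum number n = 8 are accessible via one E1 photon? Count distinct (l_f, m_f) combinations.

E1 requires Δl = ±1, so l_f ∈ {-1, 1}; with 0 ≤ l_f ≤ n_f−1 = 7, the allowed l_f values are {1}.
For l_f = 1: m_f ∈ {m_i−1, m_i, m_i+1} ∩ [−1, 1] = {-1, 0, 1} → 3 states.
Total: 3.

3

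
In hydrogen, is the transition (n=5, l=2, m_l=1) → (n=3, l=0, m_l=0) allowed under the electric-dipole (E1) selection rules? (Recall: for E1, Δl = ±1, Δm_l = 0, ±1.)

Initial l = 2, final l = 0, so Δl = -2. E1 requires Δl = ±1: ✗.
Δm_l = 0 − (1) = -1. E1 requires Δm_l = 0, ±1: ✓.
The transition is electric-dipole forbidden.

forbidden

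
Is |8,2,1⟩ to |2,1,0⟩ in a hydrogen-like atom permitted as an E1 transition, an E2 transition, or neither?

E1

Δl = 1 − 2 = -1; l_i + l_f = 3.
Δm_l = -1.
E1 (Δl = ±1, |Δm_l| ≤ 1): satisfied.
E2 (Δl = 0,±2, l_i+l_f ≥ 2, |Δm_l| ≤ 2): not satisfied.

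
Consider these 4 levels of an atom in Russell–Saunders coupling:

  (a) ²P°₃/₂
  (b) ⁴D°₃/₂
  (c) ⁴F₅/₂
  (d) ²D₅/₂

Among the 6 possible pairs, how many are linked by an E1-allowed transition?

2

(a)–(b): forbidden (parity, ΔS).
(a)–(c): forbidden (ΔS, ΔL).
(a)–(d): allowed.
(b)–(c): allowed.
(b)–(d): forbidden (ΔS).
(c)–(d): forbidden (parity, ΔS).
Allowed pairs: 2 of 6.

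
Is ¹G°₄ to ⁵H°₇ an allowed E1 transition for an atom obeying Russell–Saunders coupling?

Parity must change: odd → odd — ✗.
ΔS = 0: S: 0 → 2 — ✗.
ΔL = 0, ±1 (not L=0↔0): L: 4 → 5, ΔL = +1 — ✓.
ΔJ = 0, ±1 (not J=0↔0): J: 4 → 7, ΔJ = +3 — ✗.
Rule(s) violated: parity, ΔS, ΔJ.

forbidden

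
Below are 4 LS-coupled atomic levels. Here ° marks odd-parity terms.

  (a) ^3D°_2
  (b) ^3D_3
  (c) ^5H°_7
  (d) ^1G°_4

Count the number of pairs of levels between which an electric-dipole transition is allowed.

(a)–(b): allowed.
(a)–(c): forbidden (parity, ΔS, ΔL, ΔJ).
(a)–(d): forbidden (parity, ΔS, ΔL, ΔJ).
(b)–(c): forbidden (ΔS, ΔL, ΔJ).
(b)–(d): forbidden (ΔS, ΔL).
(c)–(d): forbidden (parity, ΔS, ΔJ).
Allowed pairs: 1 of 6.

1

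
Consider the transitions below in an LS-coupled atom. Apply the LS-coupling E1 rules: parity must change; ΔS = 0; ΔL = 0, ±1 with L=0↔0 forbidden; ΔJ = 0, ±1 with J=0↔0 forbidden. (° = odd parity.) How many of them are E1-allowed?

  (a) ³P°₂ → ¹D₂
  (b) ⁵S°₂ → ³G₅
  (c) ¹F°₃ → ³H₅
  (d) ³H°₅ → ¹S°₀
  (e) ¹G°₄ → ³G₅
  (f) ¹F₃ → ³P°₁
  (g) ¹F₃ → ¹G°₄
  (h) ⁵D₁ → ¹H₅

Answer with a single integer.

(a) forbidden (ΔS fails)
(b) forbidden (ΔS, ΔL, ΔJ fail)
(c) forbidden (ΔS, ΔL, ΔJ fail)
(d) forbidden (parity, ΔS, ΔL, ΔJ fail)
(e) forbidden (ΔS fails)
(f) forbidden (ΔS, ΔL, ΔJ fail)
(g) allowed
(h) forbidden (parity, ΔS, ΔL, ΔJ fail)
Total allowed: 1 of 8.

1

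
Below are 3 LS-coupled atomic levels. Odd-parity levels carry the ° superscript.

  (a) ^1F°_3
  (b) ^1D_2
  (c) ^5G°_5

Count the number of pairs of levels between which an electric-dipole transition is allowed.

(a)–(b): allowed.
(a)–(c): forbidden (parity, ΔS, ΔJ).
(b)–(c): forbidden (ΔS, ΔL, ΔJ).
Allowed pairs: 1 of 3.

1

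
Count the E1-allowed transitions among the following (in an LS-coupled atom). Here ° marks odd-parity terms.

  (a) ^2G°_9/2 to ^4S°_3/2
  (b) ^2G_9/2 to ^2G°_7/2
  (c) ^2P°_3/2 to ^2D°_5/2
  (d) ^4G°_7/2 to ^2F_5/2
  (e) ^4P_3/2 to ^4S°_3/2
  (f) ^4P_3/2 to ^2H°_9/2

2

(a) forbidden (parity, ΔS, ΔL, ΔJ fail)
(b) allowed
(c) forbidden (parity fails)
(d) forbidden (ΔS fails)
(e) allowed
(f) forbidden (ΔS, ΔL, ΔJ fail)
Total allowed: 2 of 6.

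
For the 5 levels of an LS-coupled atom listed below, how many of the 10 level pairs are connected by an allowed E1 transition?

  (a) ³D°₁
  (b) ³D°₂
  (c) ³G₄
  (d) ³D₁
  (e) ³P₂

(a)–(b): forbidden (parity).
(a)–(c): forbidden (ΔL, ΔJ).
(a)–(d): allowed.
(a)–(e): allowed.
(b)–(c): forbidden (ΔL, ΔJ).
(b)–(d): allowed.
(b)–(e): allowed.
(c)–(d): forbidden (parity, ΔL, ΔJ).
(c)–(e): forbidden (parity, ΔL, ΔJ).
(d)–(e): forbidden (parity).
Allowed pairs: 4 of 10.

4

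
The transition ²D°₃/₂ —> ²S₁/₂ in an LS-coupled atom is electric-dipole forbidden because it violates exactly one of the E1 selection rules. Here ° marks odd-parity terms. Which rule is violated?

Reading off the term symbols: S 1/2→1/2, L 2→0, J 3/2→1/2, parity odd→even.
ΔL = 0, ±1 (not L=0↔0): L: 2 → 0, ΔL = -2 — violated.
ΔJ = 0, ±1 (not J=0↔0): J: 3/2 → 1/2, ΔJ = -1 — satisfied.
ΔS = 0: S: 1/2 → 1/2 — satisfied.
Parity must change: odd → even — satisfied.

the ΔL = 0, ±1 rule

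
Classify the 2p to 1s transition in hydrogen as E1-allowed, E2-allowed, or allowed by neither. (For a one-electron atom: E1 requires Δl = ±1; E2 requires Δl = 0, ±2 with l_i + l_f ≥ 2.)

Δl = 0 − 1 = -1; l_i + l_f = 1.
E1 (Δl = ±1): satisfied.
E2 (Δl = 0,±2, l_i+l_f ≥ 2): not satisfied.

E1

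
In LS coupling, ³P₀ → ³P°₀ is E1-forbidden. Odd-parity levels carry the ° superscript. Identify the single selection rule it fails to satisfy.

the J=0 ↔ J=0 exclusion

Initial level: S=1, L=1, J=0, parity even. Final level: S=1, L=1, J=0, parity odd.
ΔS = 0: S: 1 → 1 — ok.
ΔJ = 0, ±1 (not J=0↔0): J: 0 → 0, ΔJ = +0 — fails.
ΔL = 0, ±1 (not L=0↔0): L: 1 → 1, ΔL = +0 — ok.
Parity must change: even → odd — ok.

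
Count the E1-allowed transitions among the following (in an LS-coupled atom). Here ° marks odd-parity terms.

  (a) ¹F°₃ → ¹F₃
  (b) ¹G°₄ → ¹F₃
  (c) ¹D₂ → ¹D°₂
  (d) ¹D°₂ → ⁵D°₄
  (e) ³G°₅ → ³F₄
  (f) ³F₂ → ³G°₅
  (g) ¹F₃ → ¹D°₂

5

(a) allowed
(b) allowed
(c) allowed
(d) forbidden (parity, ΔS, ΔJ fail)
(e) allowed
(f) forbidden (ΔJ fails)
(g) allowed
Total allowed: 5 of 7.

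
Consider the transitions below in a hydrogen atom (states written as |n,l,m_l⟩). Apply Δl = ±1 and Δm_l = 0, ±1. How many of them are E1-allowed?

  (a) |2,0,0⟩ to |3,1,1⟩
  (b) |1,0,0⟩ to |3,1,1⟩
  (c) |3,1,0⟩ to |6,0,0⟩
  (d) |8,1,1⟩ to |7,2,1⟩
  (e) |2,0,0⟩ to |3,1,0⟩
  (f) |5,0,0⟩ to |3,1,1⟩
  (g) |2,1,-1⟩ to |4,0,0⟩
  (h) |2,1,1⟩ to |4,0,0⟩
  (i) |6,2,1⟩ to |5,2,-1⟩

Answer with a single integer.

8

(a) allowed
(b) allowed
(c) allowed
(d) allowed
(e) allowed
(f) allowed
(g) allowed
(h) allowed
(i) forbidden — Δl = +0 (E1 requires Δl = ±1); Δm_l = -2 (E1 requires Δm_l = 0, ±1)
Total allowed: 8 of 9.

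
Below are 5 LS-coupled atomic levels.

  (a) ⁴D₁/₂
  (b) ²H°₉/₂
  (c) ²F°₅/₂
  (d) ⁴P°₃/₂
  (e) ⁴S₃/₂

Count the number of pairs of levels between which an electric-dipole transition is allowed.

(a)–(b): forbidden (ΔS, ΔL, ΔJ).
(a)–(c): forbidden (ΔS, ΔJ).
(a)–(d): allowed.
(a)–(e): forbidden (parity, ΔL).
(b)–(c): forbidden (parity, ΔL, ΔJ).
(b)–(d): forbidden (parity, ΔS, ΔL, ΔJ).
(b)–(e): forbidden (ΔS, ΔL, ΔJ).
(c)–(d): forbidden (parity, ΔS, ΔL).
(c)–(e): forbidden (ΔS, ΔL).
(d)–(e): allowed.
Allowed pairs: 2 of 10.

2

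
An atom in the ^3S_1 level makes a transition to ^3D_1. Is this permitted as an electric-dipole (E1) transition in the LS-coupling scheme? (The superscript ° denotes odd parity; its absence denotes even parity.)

forbidden

Reading off the term symbols: S 1→1, L 0→2, J 1→1, parity even→even.
ΔS = 0: S: 1 → 1 — satisfied.
Parity must change: even → even — violated.
ΔL = 0, ±1 (not L=0↔0): L: 0 → 2, ΔL = +2 — violated.
ΔJ = 0, ±1 (not J=0↔0): J: 1 → 1, ΔJ = +0 — satisfied.
Rule(s) violated: parity, ΔL.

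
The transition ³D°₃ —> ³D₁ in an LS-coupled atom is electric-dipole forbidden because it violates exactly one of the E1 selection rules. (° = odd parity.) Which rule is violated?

Initial level: S=1, L=2, J=3, parity odd. Final level: S=1, L=2, J=1, parity even.
ΔS = 0: S: 1 → 1 — ok.
Parity must change: odd → even — ok.
ΔJ = 0, ±1 (not J=0↔0): J: 3 → 1, ΔJ = -2 — fails.
ΔL = 0, ±1 (not L=0↔0): L: 2 → 2, ΔL = +0 — ok.

the ΔJ = 0, ±1 rule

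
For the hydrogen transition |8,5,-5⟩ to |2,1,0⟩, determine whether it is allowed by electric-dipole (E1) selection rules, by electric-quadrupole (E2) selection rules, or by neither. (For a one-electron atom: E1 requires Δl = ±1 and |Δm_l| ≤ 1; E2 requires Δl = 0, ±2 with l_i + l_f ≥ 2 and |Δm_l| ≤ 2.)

Δl = 1 − 5 = -4; l_i + l_f = 6.
Δm_l = +5.
E1 (Δl = ±1, |Δm_l| ≤ 1): not satisfied.
E2 (Δl = 0,±2, l_i+l_f ≥ 2, |Δm_l| ≤ 2): not satisfied.

neither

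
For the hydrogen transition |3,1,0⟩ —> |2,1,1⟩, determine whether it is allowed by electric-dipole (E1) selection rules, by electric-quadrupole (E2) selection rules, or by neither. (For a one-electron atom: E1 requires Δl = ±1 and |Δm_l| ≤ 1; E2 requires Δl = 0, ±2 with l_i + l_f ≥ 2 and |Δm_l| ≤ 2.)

Δl = 1 − 1 = +0; l_i + l_f = 2.
Δm_l = +1.
E1 (Δl = ±1, |Δm_l| ≤ 1): not satisfied.
E2 (Δl = 0,±2, l_i+l_f ≥ 2, |Δm_l| ≤ 2): satisfied.

E2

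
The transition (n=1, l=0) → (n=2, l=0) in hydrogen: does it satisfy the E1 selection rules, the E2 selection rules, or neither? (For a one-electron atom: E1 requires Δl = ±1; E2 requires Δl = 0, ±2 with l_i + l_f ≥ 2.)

Δl = 0 − 0 = +0; l_i + l_f = 0.
E1 (Δl = ±1): not satisfied.
E2 (Δl = 0,±2, l_i+l_f ≥ 2): not satisfied.

neither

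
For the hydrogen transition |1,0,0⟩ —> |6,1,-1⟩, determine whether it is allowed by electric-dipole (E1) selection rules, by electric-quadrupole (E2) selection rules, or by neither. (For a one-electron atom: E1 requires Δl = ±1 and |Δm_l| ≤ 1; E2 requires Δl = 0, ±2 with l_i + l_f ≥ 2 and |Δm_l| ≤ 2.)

E1

Δl = 1 − 0 = +1; l_i + l_f = 1.
Δm_l = -1.
E1 (Δl = ±1, |Δm_l| ≤ 1): satisfied.
E2 (Δl = 0,±2, l_i+l_f ≥ 2, |Δm_l| ≤ 2): not satisfied.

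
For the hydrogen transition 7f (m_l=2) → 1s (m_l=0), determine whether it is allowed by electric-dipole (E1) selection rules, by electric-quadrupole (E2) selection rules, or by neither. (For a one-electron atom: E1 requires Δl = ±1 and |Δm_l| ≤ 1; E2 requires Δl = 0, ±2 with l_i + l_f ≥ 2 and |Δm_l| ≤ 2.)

Δl = 0 − 3 = -3; l_i + l_f = 3.
Δm_l = -2.
E1 (Δl = ±1, |Δm_l| ≤ 1): not satisfied.
E2 (Δl = 0,±2, l_i+l_f ≥ 2, |Δm_l| ≤ 2): not satisfied.

neither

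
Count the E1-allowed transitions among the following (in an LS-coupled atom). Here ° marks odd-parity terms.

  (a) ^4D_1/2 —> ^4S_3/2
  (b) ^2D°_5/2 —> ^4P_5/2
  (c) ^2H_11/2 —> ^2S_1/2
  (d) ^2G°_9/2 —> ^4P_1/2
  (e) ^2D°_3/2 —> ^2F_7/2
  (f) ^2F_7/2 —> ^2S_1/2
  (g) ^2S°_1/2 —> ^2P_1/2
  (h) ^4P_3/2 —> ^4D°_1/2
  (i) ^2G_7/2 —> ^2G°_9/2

(a) forbidden (parity, ΔL fail)
(b) forbidden (ΔS fails)
(c) forbidden (parity, ΔL, ΔJ fail)
(d) forbidden (ΔS, ΔL, ΔJ fail)
(e) forbidden (ΔJ fails)
(f) forbidden (parity, ΔL, ΔJ fail)
(g) allowed
(h) allowed
(i) allowed
Total allowed: 3 of 9.

3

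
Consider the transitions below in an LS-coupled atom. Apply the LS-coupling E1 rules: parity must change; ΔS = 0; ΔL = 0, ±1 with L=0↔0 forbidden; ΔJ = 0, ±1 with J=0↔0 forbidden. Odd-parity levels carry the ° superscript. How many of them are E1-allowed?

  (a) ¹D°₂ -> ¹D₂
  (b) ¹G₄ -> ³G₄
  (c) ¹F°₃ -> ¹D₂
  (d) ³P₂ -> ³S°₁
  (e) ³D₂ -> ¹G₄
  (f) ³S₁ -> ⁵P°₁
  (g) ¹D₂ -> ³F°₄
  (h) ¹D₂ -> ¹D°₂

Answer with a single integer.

(a) allowed
(b) forbidden (parity, ΔS fail)
(c) allowed
(d) allowed
(e) forbidden (parity, ΔS, ΔL, ΔJ fail)
(f) forbidden (ΔS fails)
(g) forbidden (ΔS, ΔJ fail)
(h) allowed
Total allowed: 4 of 8.

4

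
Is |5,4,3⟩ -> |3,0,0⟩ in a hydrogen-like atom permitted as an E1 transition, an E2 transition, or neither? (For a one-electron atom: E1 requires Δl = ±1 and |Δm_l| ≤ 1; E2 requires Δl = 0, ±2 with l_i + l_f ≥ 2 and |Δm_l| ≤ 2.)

neither

Δl = 0 − 4 = -4; l_i + l_f = 4.
Δm_l = -3.
E1 (Δl = ±1, |Δm_l| ≤ 1): not satisfied.
E2 (Δl = 0,±2, l_i+l_f ≥ 2, |Δm_l| ≤ 2): not satisfied.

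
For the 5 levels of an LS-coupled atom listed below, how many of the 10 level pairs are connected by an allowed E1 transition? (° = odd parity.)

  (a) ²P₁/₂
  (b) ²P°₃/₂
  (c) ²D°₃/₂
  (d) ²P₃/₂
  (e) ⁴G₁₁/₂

4

(a)–(b): allowed.
(a)–(c): allowed.
(a)–(d): forbidden (parity).
(a)–(e): forbidden (parity, ΔS, ΔL, ΔJ).
(b)–(c): forbidden (parity).
(b)–(d): allowed.
(b)–(e): forbidden (ΔS, ΔL, ΔJ).
(c)–(d): allowed.
(c)–(e): forbidden (ΔS, ΔL, ΔJ).
(d)–(e): forbidden (parity, ΔS, ΔL, ΔJ).
Allowed pairs: 4 of 10.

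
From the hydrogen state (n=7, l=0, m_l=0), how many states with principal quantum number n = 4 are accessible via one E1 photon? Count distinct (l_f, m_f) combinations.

E1 requires Δl = ±1, so l_f ∈ {-1, 1}; with 0 ≤ l_f ≤ n_f−1 = 3, the allowed l_f values are {1}.
For l_f = 1: m_f ∈ {m_i−1, m_i, m_i+1} ∩ [−1, 1] = {-1, 0, 1} → 3 states.
Total: 3.

3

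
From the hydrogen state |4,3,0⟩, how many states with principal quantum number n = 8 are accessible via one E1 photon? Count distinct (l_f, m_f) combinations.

E1 requires Δl = ±1, so l_f ∈ {2, 4}; with 0 ≤ l_f ≤ n_f−1 = 7, the allowed l_f values are {2, 4}.
For l_f = 2: m_f ∈ {m_i−1, m_i, m_i+1} ∩ [−2, 2] = {-1, 0, 1} → 3 states.
For l_f = 4: m_f ∈ {m_i−1, m_i, m_i+1} ∩ [−4, 4] = {-1, 0, 1} → 3 states.
Total: 6.

6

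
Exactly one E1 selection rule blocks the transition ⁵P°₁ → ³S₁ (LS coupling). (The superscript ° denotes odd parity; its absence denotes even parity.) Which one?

Initial level: S=2, L=1, J=1, parity odd. Final level: S=1, L=0, J=1, parity even.
ΔJ = 0, ±1 (not J=0↔0): J: 1 → 1, ΔJ = +0 — ok.
ΔL = 0, ±1 (not L=0↔0): L: 1 → 0, ΔL = -1 — ok.
ΔS = 0: S: 2 → 1 — fails.
Parity must change: odd → even — ok.

the ΔS = 0 rule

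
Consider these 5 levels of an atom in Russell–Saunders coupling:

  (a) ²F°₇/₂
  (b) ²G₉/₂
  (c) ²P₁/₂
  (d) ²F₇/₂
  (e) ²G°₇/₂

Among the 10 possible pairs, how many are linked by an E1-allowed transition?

(a)–(b): allowed.
(a)–(c): forbidden (ΔL, ΔJ).
(a)–(d): allowed.
(a)–(e): forbidden (parity).
(b)–(c): forbidden (parity, ΔL, ΔJ).
(b)–(d): forbidden (parity).
(b)–(e): allowed.
(c)–(d): forbidden (parity, ΔL, ΔJ).
(c)–(e): forbidden (ΔL, ΔJ).
(d)–(e): allowed.
Allowed pairs: 4 of 10.

4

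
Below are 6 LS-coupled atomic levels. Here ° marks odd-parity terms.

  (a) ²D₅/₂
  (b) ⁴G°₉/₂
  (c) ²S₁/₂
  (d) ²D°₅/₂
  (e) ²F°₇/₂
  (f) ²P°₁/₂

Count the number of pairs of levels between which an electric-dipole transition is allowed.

3

(a)–(b): forbidden (ΔS, ΔL, ΔJ).
(a)–(c): forbidden (parity, ΔL, ΔJ).
(a)–(d): allowed.
(a)–(e): allowed.
(a)–(f): forbidden (ΔJ).
(b)–(c): forbidden (ΔS, ΔL, ΔJ).
(b)–(d): forbidden (parity, ΔS, ΔL, ΔJ).
(b)–(e): forbidden (parity, ΔS).
(b)–(f): forbidden (parity, ΔS, ΔL, ΔJ).
(c)–(d): forbidden (ΔL, ΔJ).
(c)–(e): forbidden (ΔL, ΔJ).
(c)–(f): allowed.
(d)–(e): forbidden (parity).
(d)–(f): forbidden (parity, ΔJ).
(e)–(f): forbidden (parity, ΔL, ΔJ).
Allowed pairs: 3 of 15.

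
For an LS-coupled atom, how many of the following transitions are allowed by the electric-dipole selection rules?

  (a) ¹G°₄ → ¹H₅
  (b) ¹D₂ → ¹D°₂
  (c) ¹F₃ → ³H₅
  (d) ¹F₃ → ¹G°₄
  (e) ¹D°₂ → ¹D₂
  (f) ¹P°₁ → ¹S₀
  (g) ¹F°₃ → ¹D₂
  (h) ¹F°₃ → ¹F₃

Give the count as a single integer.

(a) allowed
(b) allowed
(c) forbidden (parity, ΔS, ΔL, ΔJ fail)
(d) allowed
(e) allowed
(f) allowed
(g) allowed
(h) allowed
Total allowed: 7 of 8.

7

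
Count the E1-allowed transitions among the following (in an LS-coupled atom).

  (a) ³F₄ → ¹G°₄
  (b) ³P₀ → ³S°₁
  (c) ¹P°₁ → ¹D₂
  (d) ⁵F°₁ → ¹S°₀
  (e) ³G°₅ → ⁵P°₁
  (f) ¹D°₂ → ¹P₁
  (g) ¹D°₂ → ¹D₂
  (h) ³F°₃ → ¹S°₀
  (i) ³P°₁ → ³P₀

(a) forbidden (ΔS fails)
(b) allowed
(c) allowed
(d) forbidden (parity, ΔS, ΔL fail)
(e) forbidden (parity, ΔS, ΔL, ΔJ fail)
(f) allowed
(g) allowed
(h) forbidden (parity, ΔS, ΔL, ΔJ fail)
(i) allowed
Total allowed: 5 of 9.

5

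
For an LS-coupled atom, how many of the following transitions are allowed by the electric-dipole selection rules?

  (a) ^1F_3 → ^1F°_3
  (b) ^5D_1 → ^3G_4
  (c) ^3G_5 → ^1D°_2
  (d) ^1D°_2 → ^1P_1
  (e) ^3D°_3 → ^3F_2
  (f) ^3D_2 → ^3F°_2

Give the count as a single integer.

(a) allowed
(b) forbidden (parity, ΔS, ΔL, ΔJ fail)
(c) forbidden (ΔS, ΔL, ΔJ fail)
(d) allowed
(e) allowed
(f) allowed
Total allowed: 4 of 6.

4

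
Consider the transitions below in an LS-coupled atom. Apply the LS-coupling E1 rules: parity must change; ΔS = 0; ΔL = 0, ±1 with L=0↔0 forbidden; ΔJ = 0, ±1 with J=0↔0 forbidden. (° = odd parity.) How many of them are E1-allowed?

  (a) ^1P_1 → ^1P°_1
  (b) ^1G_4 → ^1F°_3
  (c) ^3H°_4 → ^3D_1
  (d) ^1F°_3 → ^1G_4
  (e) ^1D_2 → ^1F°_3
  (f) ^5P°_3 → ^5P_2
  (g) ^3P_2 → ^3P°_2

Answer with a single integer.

6

(a) allowed
(b) allowed
(c) forbidden (ΔL, ΔJ fail)
(d) allowed
(e) allowed
(f) allowed
(g) allowed
Total allowed: 6 of 7.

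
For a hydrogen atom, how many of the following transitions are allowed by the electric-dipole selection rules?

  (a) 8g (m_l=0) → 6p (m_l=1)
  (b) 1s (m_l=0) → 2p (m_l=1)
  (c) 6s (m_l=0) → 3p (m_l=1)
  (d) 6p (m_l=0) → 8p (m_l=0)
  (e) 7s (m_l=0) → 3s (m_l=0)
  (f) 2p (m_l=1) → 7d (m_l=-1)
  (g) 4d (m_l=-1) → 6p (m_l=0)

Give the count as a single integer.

(a) forbidden — Δl = -3 (E1 requires Δl = ±1)
(b) allowed
(c) allowed
(d) forbidden — Δl = +0 (E1 requires Δl = ±1)
(e) forbidden — Δl = +0 (E1 requires Δl = ±1)
(f) forbidden — Δm_l = -2 (E1 requires Δm_l = 0, ±1)
(g) allowed
Total allowed: 3 of 7.

3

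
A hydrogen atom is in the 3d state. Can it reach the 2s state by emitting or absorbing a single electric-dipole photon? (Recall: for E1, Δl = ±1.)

forbidden

Δl = 0 − 2 = -2; the E1 rule Δl = ±1 is ✗.
The transition is electric-dipole forbidden.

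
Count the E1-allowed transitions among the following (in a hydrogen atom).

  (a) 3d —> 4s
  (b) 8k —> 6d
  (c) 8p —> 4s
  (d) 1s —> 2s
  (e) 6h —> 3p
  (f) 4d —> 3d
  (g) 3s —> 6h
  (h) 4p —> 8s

2

(a) forbidden — Δl = -2 (E1 requires Δl = ±1)
(b) forbidden — Δl = -5 (E1 requires Δl = ±1)
(c) allowed
(d) forbidden — Δl = +0 (E1 requires Δl = ±1)
(e) forbidden — Δl = -4 (E1 requires Δl = ±1)
(f) forbidden — Δl = +0 (E1 requires Δl = ±1)
(g) forbidden — Δl = +5 (E1 requires Δl = ±1)
(h) allowed
Total allowed: 2 of 8.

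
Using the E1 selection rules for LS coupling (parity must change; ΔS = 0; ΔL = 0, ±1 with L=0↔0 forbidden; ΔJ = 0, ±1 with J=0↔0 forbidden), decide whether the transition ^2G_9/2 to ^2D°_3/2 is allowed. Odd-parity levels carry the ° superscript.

Initial level: S=1/2, L=4, J=9/2, parity even. Final level: S=1/2, L=2, J=3/2, parity odd.
ΔS = 0: S: 1/2 → 1/2 — ✓.
Parity must change: even → odd — ✓.
ΔJ = 0, ±1 (not J=0↔0): J: 9/2 → 3/2, ΔJ = -3 — ✗.
ΔL = 0, ±1 (not L=0↔0): L: 4 → 2, ΔL = -2 — ✗.
Rule(s) violated: ΔL, ΔJ.

forbidden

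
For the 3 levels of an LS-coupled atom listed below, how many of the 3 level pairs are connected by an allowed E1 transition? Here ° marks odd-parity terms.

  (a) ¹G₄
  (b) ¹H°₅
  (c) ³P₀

1

(a)–(b): allowed.
(a)–(c): forbidden (parity, ΔS, ΔL, ΔJ).
(b)–(c): forbidden (ΔS, ΔL, ΔJ).
Allowed pairs: 1 of 3.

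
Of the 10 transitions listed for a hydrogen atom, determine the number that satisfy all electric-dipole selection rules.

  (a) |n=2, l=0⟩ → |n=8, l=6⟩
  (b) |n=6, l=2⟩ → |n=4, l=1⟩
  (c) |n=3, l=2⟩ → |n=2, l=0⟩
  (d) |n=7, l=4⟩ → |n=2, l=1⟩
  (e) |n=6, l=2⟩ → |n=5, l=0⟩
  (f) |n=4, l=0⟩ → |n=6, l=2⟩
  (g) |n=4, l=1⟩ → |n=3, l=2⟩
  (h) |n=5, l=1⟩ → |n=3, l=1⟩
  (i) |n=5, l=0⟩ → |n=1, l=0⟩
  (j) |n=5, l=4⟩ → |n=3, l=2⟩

2

(a) forbidden — Δl = +6 (E1 requires Δl = ±1)
(b) allowed
(c) forbidden — Δl = -2 (E1 requires Δl = ±1)
(d) forbidden — Δl = -3 (E1 requires Δl = ±1)
(e) forbidden — Δl = -2 (E1 requires Δl = ±1)
(f) forbidden — Δl = +2 (E1 requires Δl = ±1)
(g) allowed
(h) forbidden — Δl = +0 (E1 requires Δl = ±1)
(i) forbidden — Δl = +0 (E1 requires Δl = ±1)
(j) forbidden — Δl = -2 (E1 requires Δl = ±1)
Total allowed: 2 of 10.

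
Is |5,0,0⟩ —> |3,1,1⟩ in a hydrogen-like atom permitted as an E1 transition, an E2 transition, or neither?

E1

Δl = 1 − 0 = +1; l_i + l_f = 1.
Δm_l = +1.
E1 (Δl = ±1, |Δm_l| ≤ 1): satisfied.
E2 (Δl = 0,±2, l_i+l_f ≥ 2, |Δm_l| ≤ 2): not satisfied.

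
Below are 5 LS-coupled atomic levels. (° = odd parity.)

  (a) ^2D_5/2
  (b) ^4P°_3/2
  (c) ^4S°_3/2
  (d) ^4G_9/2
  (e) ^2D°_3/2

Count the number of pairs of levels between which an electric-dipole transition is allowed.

1

(a)–(b): forbidden (ΔS).
(a)–(c): forbidden (ΔS, ΔL).
(a)–(d): forbidden (parity, ΔS, ΔL, ΔJ).
(a)–(e): allowed.
(b)–(c): forbidden (parity).
(b)–(d): forbidden (ΔL, ΔJ).
(b)–(e): forbidden (parity, ΔS).
(c)–(d): forbidden (ΔL, ΔJ).
(c)–(e): forbidden (parity, ΔS, ΔL).
(d)–(e): forbidden (ΔS, ΔL, ΔJ).
Allowed pairs: 1 of 10.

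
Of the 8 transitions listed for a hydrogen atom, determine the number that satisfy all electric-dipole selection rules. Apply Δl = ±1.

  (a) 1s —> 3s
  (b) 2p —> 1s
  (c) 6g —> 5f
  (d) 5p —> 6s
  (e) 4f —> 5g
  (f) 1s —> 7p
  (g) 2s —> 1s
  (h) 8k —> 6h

5

(a) forbidden — Δl = +0 (E1 requires Δl = ±1)
(b) allowed
(c) allowed
(d) allowed
(e) allowed
(f) allowed
(g) forbidden — Δl = +0 (E1 requires Δl = ±1)
(h) forbidden — Δl = -2 (E1 requires Δl = ±1)
Total allowed: 5 of 8.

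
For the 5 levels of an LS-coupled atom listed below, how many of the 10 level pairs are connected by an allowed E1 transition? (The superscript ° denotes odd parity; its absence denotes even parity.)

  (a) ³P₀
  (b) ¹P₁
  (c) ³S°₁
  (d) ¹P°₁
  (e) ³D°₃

(a)–(b): forbidden (parity, ΔS).
(a)–(c): allowed.
(a)–(d): forbidden (ΔS).
(a)–(e): forbidden (ΔJ).
(b)–(c): forbidden (ΔS).
(b)–(d): allowed.
(b)–(e): forbidden (ΔS, ΔJ).
(c)–(d): forbidden (parity, ΔS).
(c)–(e): forbidden (parity, ΔL, ΔJ).
(d)–(e): forbidden (parity, ΔS, ΔJ).
Allowed pairs: 2 of 10.

2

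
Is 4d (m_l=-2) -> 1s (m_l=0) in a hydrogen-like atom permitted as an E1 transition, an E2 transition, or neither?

E2

Δl = 0 − 2 = -2; l_i + l_f = 2.
Δm_l = +2.
E1 (Δl = ±1, |Δm_l| ≤ 1): not satisfied.
E2 (Δl = 0,±2, l_i+l_f ≥ 2, |Δm_l| ≤ 2): satisfied.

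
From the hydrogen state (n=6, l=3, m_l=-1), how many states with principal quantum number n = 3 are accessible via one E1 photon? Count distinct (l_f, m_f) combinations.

3

E1 requires Δl = ±1, so l_f ∈ {2, 4}; with 0 ≤ l_f ≤ n_f−1 = 2, the allowed l_f values are {2}.
For l_f = 2: m_f ∈ {m_i−1, m_i, m_i+1} ∩ [−2, 2] = {-2, -1, 0} → 3 states.
Total: 3.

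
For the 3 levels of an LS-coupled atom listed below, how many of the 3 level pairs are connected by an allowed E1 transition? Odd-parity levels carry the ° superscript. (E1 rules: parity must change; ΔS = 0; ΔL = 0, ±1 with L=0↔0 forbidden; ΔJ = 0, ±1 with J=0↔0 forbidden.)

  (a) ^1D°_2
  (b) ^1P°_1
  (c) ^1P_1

2

(a)–(b): forbidden (parity).
(a)–(c): allowed.
(b)–(c): allowed.
Allowed pairs: 2 of 3.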